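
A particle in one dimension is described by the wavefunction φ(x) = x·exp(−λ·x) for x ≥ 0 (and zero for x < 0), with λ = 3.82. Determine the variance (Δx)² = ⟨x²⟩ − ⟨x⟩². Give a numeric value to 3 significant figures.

0.0514

Compute ⟨x⟩ and ⟨x²⟩ separately, then (Δx)² = ⟨x²⟩ − ⟨x⟩².
Every integrand reduces to terms xʲ·e^(−2λx) on [0, ∞); use ∫₀^∞ xʲ·e^(−2λx) dx = j!/(2λ)^(j+1).
Normalization: ∫|φ|² dx = 0.0044849.
⟨x⟩ = 0.39267 and ⟨x²⟩ = 0.20559.
(Δx)² = 0.20559 − (0.39267)² = 0.051397.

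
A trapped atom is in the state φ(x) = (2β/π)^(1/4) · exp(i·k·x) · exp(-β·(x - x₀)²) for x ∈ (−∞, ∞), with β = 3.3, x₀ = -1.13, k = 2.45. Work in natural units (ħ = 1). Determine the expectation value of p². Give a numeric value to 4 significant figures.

9.303

p² φ = −ħ² d²φ/dx²; ⟨p²⟩ = −ħ² ∫ φ*·φ'' dx.
Gaussian moments (u = x − x₀): ∫u^(2j)·e^(−2βu²) du = (2j−1)!!/(4β)^j · √(π/(2β)), odd powers integrate to 0; here √(π/(2β)) = 0.68993. Derivatives: φ′ = (ik − 2βu)·φ, φ″ = ((ik − 2βu)² − 2β)·φ; the odd-in-u pieces drop out.
⟨p²⟩ = 9.3025.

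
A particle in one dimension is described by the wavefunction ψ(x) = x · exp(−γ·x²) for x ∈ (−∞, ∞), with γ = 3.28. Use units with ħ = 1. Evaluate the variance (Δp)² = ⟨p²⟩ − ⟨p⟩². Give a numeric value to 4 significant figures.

9.840

Compute ⟨p⟩ and ⟨p²⟩ separately; (Δp)² = ⟨p²⟩ − ⟨p⟩².
Expand each integrand as polynomial × e^(−2γx²) and use ∫x^(2j)·e^(−2γx²) dx = (2j−1)!!/(4γ)^j · √(π/(2γ)), odd powers → 0; here √(π/(2γ)) = 0.69203. Differentiate with the product rule, d/dx e^(−γx²) = −2γx·e^(−γx²).
Normalization: ∫|ψ|² dx = 0.052746.
⟨p⟩ = 0.0000 and ⟨p²⟩ = 9.8400.
(Δp)² = 9.8400 − (0.0000)² = 9.8400.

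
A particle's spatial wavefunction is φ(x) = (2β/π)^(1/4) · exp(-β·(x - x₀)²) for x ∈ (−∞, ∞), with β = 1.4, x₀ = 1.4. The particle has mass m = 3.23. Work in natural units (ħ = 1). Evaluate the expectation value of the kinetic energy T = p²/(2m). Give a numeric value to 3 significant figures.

T = −(ħ²/2m) d²/dx², so ⟨T⟩ = −(ħ²/2m) ∫ φ*·φ'' dx; with m = 3.23.
Gaussian moments (u = x − x₀): ∫u^(2j)·e^(−2βu²) du = (2j−1)!!/(4β)^j · √(π/(2β)), odd powers integrate to 0; here √(π/(2β)) = 1.0592. Derivatives: d/dx e^(−βu²) = −2βu·e^(−βu²), d²/dx² e^(−βu²) = (4β²u² − 2β)·e^(−βu²).
⟨T⟩ = 0.21672.

0.217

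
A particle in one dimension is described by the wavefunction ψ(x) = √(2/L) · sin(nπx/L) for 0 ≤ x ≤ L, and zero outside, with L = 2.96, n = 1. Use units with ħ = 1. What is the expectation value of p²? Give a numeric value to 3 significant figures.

1.13

p² ψ = −ħ² d²ψ/dx²; ⟨p²⟩ = −ħ² ∫ ψ*·ψ'' dx.
d/dx sin(nπx/L) = (nπ/L)·cos(nπx/L) and d²/dx² sin(nπx/L) = −(nπ/L)²·sin(nπx/L); on 0 ≤ x ≤ L, ∫sin²(nπx/L) dx = L/2 and ∫sin(nπx/L)·cos(nπx/L) dx = 0.
⟨p²⟩ = 1.1265.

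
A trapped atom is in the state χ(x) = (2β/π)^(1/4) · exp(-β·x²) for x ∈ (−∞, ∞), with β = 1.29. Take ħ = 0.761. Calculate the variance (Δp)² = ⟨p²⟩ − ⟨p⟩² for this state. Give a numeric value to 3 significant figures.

0.747

Compute ⟨p⟩ and ⟨p²⟩ separately; (Δp)² = ⟨p²⟩ − ⟨p⟩².
Gaussian moments: ∫x^(2j)·e^(−2βx²) dx = (2j−1)!!/(4β)^j · √(π/(2β)), odd powers integrate to 0; here √(π/(2β)) = 1.1035. Derivatives: d/dx e^(−βx²) = −2βx·e^(−βx²), d²/dx² e^(−βx²) = (4β²x² − 2β)·e^(−βx²).
⟨p⟩ = 0.0000 and ⟨p²⟩ = 0.74707.
(Δp)² = 0.74707 − (0.0000)² = 0.74707.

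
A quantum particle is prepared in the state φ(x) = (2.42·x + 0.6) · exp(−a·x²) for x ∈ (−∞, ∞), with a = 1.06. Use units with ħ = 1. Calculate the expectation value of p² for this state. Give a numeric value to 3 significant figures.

p² φ = −ħ² d²φ/dx²; ⟨p²⟩ = −ħ² ∫ φ*·φ'' dx / ∫|φ|² dx.
Expand each integrand as polynomial × e^(−2ax²) and use ∫x^(2j)·e^(−2ax²) dx = (2j−1)!!/(4a)^j · √(π/(2a)), odd powers → 0; here √(π/(2a)) = 1.2173. Differentiate with the product rule, d/dx e^(−ax²) = −2ax·e^(−ax²).
State is unnormalized: ∫|φ|² dx = 2.1196, and ∫φ*·(−ħ² φ'') dx = 5.8114, so ⟨p²⟩ = 5.8114 / 2.1196.
⟨p²⟩ = 2.7417.

2.74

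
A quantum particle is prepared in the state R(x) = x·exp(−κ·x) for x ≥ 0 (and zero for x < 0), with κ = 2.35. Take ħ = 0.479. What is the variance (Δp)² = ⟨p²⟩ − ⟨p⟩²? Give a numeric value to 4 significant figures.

Compute ⟨p⟩ and ⟨p²⟩ separately; (Δp)² = ⟨p²⟩ − ⟨p⟩².
Differentiate x·exp(−κ·x) with the product rule; every integrand then reduces to terms xʲ·e^(−2κx) on [0, ∞), with ∫₀^∞ xʲ·e^(−2κx) dx = j!/(2κ)^(j+1).
Normalization: ∫|R|² dx = 0.019264.
⟨p⟩ = 0.0000 and ⟨p²⟩ = 1.2671.
(Δp)² = 1.2671 − (0.0000)² = 1.2671.

1.267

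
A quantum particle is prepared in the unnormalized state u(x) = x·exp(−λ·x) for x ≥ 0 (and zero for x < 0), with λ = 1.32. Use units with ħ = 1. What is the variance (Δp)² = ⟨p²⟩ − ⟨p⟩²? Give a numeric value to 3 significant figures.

Compute ⟨p⟩ and ⟨p²⟩ separately; (Δp)² = ⟨p²⟩ − ⟨p⟩².
Differentiate x·exp(−λ·x) with the product rule; every integrand then reduces to terms xʲ·e^(−2λx) on [0, ∞), with ∫₀^∞ xʲ·e^(−2λx) dx = j!/(2λ)^(j+1).
Normalization: ∫|u|² dx = 0.10870.
⟨p⟩ = 0.0000 and ⟨p²⟩ = 1.7424.
(Δp)² = 1.7424 − (0.0000)² = 1.7424.

1.74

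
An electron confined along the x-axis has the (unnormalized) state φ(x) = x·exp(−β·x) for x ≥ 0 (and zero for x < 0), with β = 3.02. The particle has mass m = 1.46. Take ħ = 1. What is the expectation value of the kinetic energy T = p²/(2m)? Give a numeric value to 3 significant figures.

T = −(ħ²/2m) d²/dx², so ⟨T⟩ = −(ħ²/2m) ∫ φ*·φ'' dx / ∫|φ|² dx; with m = 1.46.
Differentiate x·exp(−β·x) with the product rule; every integrand then reduces to terms xʲ·e^(−2βx) on [0, ∞), with ∫₀^∞ xʲ·e^(−2βx) dx = j!/(2β)^(j+1).
State is unnormalized: ∫|φ|² dx = 0.0090765, and ∫φ*·(−ħ²/2m · φ'') dx = 0.028350, so ⟨T⟩ = 0.028350 / 0.0090765.
⟨T⟩ = 3.1234.

3.12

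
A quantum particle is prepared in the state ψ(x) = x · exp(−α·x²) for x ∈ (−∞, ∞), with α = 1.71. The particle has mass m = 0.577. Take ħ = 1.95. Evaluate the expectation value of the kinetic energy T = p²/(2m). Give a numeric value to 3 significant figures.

T = −(ħ²/2m) d²/dx², so ⟨T⟩ = −(ħ²/2m) ∫ ψ*·ψ'' dx / ∫|ψ|² dx; with m = 0.577.
Expand each integrand as polynomial × e^(−2αx²) and use ∫x^(2j)·e^(−2αx²) dx = (2j−1)!!/(4α)^j · √(π/(2α)), odd powers → 0; here √(π/(2α)) = 0.95843. Differentiate with the product rule, d/dx e^(−αx²) = −2αx·e^(−αx²).
State is unnormalized: ∫|ψ|² dx = 0.14012, and ∫ψ*·(−ħ²/2m · ψ'') dx = 2.3686, so ⟨T⟩ = 2.3686 / 0.14012.
⟨T⟩ = 16.904.

16.9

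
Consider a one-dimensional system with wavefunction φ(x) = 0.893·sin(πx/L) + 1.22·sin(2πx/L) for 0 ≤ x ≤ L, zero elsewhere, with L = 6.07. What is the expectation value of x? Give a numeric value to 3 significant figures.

⟨x⟩ = ∫ x·|φ|² dx / ∫|φ|² dx (integrals over the domain).
On 0 ≤ x ≤ L (j ≠ l): ∫sin²(jπx/L) dx = L/2, ∫sin(jπx/L)·sin(lπx/L) dx = 0; diagonal moments ∫x·sin²(jπx/L) dx = L²/4, ∫x²·sin²(jπx/L) dx = L³·(1/6 − 1/(4j²π²)); cross terms ∫x·sin(jπx/L)·sin(lπx/L) dx = 0 for j + l even and −4jlL²/(π²(j² − l²)²) for j + l odd, ∫x²·sin(jπx/L)·sin(lπx/L) dx = (−1)^(j+l)·4jlL³/(π²(j² − l²)²); higher powers the same way via product-to-sum and parts.
State is unnormalized: ∫|φ|² dx = 6.9376, and ∫φ*·x·φ dx = 13.825, so ⟨x⟩ = 13.825 / 6.9376.
⟨x⟩ = 1.9928.

1.99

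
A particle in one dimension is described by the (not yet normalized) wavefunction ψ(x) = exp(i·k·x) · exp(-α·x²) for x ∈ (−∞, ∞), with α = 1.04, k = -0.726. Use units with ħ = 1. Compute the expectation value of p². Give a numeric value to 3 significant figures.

p² ψ = −ħ² d²ψ/dx²; ⟨p²⟩ = −ħ² ∫ ψ*·ψ'' dx / ∫|ψ|² dx.
Gaussian moments: ∫x^(2j)·e^(−2αx²) dx = (2j−1)!!/(4α)^j · √(π/(2α)), odd powers integrate to 0; here √(π/(2α)) = 1.2290. Derivatives: ψ′ = (ik − 2αx)·ψ, ψ″ = ((ik − 2αx)² − 2α)·ψ; the odd-in-x pieces drop out.
State is unnormalized: ∫|ψ|² dx = 1.2290, and ∫ψ*·(−ħ² ψ'') dx = 1.9259, so ⟨p²⟩ = 1.9259 / 1.2290.
⟨p²⟩ = 1.5671.

1.57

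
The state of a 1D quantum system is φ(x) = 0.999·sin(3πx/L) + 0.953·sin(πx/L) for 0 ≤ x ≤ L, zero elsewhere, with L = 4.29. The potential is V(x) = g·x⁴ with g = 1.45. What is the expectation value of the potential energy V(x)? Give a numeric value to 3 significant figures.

⟨V⟩ = ∫ V(x)·|φ|² dx / ∫|φ|² dx.
On 0 ≤ x ≤ L (j ≠ l): ∫sin²(jπx/L) dx = L/2, ∫sin(jπx/L)·sin(lπx/L) dx = 0; diagonal moments ∫x·sin²(jπx/L) dx = L²/4, ∫x²·sin²(jπx/L) dx = L³·(1/6 − 1/(4j²π²)); cross terms ∫x·sin(jπx/L)·sin(lπx/L) dx = 0 for j + l even and −4jlL²/(π²(j² − l²)²) for j + l odd, ∫x²·sin(jπx/L)·sin(lπx/L) dx = (−1)^(j+l)·4jlL³/(π²(j² − l²)²); higher powers the same way via product-to-sum and parts.
State is unnormalized: ∫|φ|² dx = 4.0888, and ∫φ*·V(x)·φ dx = 431.26, so ⟨V⟩ = 431.26 / 4.0888.
⟨V⟩ = 105.47.

105.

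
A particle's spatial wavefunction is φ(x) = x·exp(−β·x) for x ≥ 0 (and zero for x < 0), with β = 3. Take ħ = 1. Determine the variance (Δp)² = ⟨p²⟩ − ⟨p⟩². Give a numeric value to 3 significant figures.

9.00

Compute ⟨p⟩ and ⟨p²⟩ separately; (Δp)² = ⟨p²⟩ − ⟨p⟩².
Differentiate x·exp(−β·x) with the product rule; every integrand then reduces to terms xʲ·e^(−2βx) on [0, ∞), with ∫₀^∞ xʲ·e^(−2βx) dx = j!/(2β)^(j+1).
Normalization: ∫|φ|² dx = 0.0092593.
⟨p⟩ = 0.0000 and ⟨p²⟩ = 9.0000.
(Δp)² = 9.0000 − (0.0000)² = 9.0000.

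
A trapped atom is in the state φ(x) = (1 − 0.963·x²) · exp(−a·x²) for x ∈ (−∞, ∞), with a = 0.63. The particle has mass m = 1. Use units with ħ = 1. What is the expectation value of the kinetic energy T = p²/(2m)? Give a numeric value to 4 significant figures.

T = −(ħ²/2m) d²/dx², so ⟨T⟩ = −(ħ²/2m) ∫ φ*·φ'' dx / ∫|φ|² dx; with m = 1.
Expand each integrand as polynomial × e^(−2ax²) and use ∫x^(2j)·e^(−2ax²) dx = (2j−1)!!/(4a)^j · √(π/(2a)), odd powers → 0; here √(π/(2a)) = 1.5790. Differentiate with the product rule, d/dx e^(−ax²) = −2ax·e^(−ax²).
State is unnormalized: ∫|φ|² dx = 1.0640, and ∫φ*·(−ħ²/2m · φ'') dx = 1.3860, so ⟨T⟩ = 1.3860 / 1.0640.
⟨T⟩ = 1.3027.

1.303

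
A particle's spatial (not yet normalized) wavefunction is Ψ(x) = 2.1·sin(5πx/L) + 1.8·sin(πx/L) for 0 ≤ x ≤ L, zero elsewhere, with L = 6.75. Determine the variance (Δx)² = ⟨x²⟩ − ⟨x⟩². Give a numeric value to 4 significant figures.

3.083

Compute ⟨x⟩ and ⟨x²⟩ separately, then (Δx)² = ⟨x²⟩ − ⟨x⟩².
On 0 ≤ x ≤ L (j ≠ l): ∫sin²(jπx/L) dx = L/2, ∫sin(jπx/L)·sin(lπx/L) dx = 0; diagonal moments ∫x·sin²(jπx/L) dx = L²/4, ∫x²·sin²(jπx/L) dx = L³·(1/6 − 1/(4j²π²)); cross terms ∫x·sin(jπx/L)·sin(lπx/L) dx = 0 for j + l even and −4jlL²/(π²(j² − l²)²) for j + l odd, ∫x²·sin(jπx/L)·sin(lπx/L) dx = (−1)^(j+l)·4jlL³/(π²(j² − l²)²); higher powers the same way via product-to-sum and parts.
Normalization: ∫|Ψ|² dx = 25.819.
⟨x⟩ = 3.3750 and ⟨x²⟩ = 14.473.
(Δx)² = 14.473 − (3.3750)² = 3.0829.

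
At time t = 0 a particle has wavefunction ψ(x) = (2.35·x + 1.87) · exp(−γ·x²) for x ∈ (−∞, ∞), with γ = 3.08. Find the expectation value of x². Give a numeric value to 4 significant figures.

0.09961

⟨x²⟩ = ∫ x²·|ψ|² dx / ∫|ψ|² dx (integrals over the domain).
Expand each integrand as polynomial × e^(−2γx²) and use ∫x^(2j)·e^(−2γx²) dx = (2j−1)!!/(4γ)^j · √(π/(2γ)), odd powers → 0; here √(π/(2γ)) = 0.71414.
State is unnormalized: ∫|ψ|² dx = 2.8174, and ∫ψ*·x²·ψ dx = 0.28065, so ⟨x²⟩ = 0.28065 / 2.8174.
⟨x²⟩ = 0.099614.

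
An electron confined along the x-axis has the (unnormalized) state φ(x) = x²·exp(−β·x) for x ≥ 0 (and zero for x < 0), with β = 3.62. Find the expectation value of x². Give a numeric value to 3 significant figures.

⟨x²⟩ = ∫ x²·|φ|² dx / ∫|φ|² dx (integrals over the domain).
Every integrand reduces to terms xʲ·e^(−2βx) on [0, ∞); use ∫₀^∞ xʲ·e^(−2βx) dx = j!/(2β)^(j+1).
State is unnormalized: ∫|φ|² dx = 0.0012065, and ∫φ*·x²·φ dx = 0.00069050, so ⟨x²⟩ = 0.00069050 / 0.0012065.
⟨x²⟩ = 0.57233.

0.572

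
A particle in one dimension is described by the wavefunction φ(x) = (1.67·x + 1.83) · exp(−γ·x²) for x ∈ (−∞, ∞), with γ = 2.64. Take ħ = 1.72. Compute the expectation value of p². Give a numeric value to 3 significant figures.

p² φ = −ħ² d²φ/dx²; ⟨p²⟩ = −ħ² ∫ φ*·φ'' dx / ∫|φ|² dx.
Expand each integrand as polynomial × e^(−2γx²) and use ∫x^(2j)·e^(−2γx²) dx = (2j−1)!!/(4γ)^j · √(π/(2γ)), odd powers → 0; here √(π/(2γ)) = 0.77136. Differentiate with the product rule, d/dx e^(−γx²) = −2γx·e^(−γx²).
State is unnormalized: ∫|φ|² dx = 2.7869, and ∫φ*·(−ħ² φ'') dx = 24.949, so ⟨p²⟩ = 24.949 / 2.7869.
⟨p²⟩ = 8.9520.

8.95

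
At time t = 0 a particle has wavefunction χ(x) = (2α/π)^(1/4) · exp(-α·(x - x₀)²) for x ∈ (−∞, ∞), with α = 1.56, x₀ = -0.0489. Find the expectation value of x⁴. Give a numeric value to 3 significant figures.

⟨x⁴⟩ = ∫ x⁴·|χ|² dx (integrals over the domain).
Gaussian moments (u = x − x₀): ∫u^(2j)·e^(−2αu²) du = (2j−1)!!/(4α)^j · √(π/(2α)), odd powers integrate to 0; here √(π/(2α)) = 1.0035.
⟨x⁴⟩ = 0.079351.

0.0794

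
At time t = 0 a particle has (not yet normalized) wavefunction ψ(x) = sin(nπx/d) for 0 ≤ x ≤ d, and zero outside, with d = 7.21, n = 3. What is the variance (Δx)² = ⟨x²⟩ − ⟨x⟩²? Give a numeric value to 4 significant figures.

4.039

Compute ⟨x⟩ and ⟨x²⟩ separately, then (Δx)² = ⟨x²⟩ − ⟨x⟩².
With sin²θ = (1 − cos2θ)/2 on 0 ≤ x ≤ d: ∫sin²(nπx/d) dx = d/2, ∫x·sin²(nπx/d) dx = d²/4, ∫x²·sin²(nπx/d) dx = d³·(1/6 − 1/(4n²π²)); higher powers xᵏ the same way, integrating xᵏ·cos(2nπx/d) by parts.
Normalization: ∫|ψ|² dx = 3.6050.
⟨x⟩ = 3.6050 and ⟨x²⟩ = 17.035.
(Δx)² = 17.035 − (3.6050)² = 4.0394.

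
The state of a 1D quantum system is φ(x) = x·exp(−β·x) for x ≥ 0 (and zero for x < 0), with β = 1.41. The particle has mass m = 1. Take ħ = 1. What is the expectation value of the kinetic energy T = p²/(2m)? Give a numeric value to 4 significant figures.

T = −(ħ²/2m) d²/dx², so ⟨T⟩ = −(ħ²/2m) ∫ φ*·φ'' dx / ∫|φ|² dx; with m = 1.
Differentiate x·exp(−β·x) with the product rule; every integrand then reduces to terms xʲ·e^(−2βx) on [0, ∞), with ∫₀^∞ xʲ·e^(−2βx) dx = j!/(2β)^(j+1).
State is unnormalized: ∫|φ|² dx = 0.089183, and ∫φ*·(−ħ²/2m · φ'') dx = 0.088652, so ⟨T⟩ = 0.088652 / 0.089183.
⟨T⟩ = 0.99405.

0.9941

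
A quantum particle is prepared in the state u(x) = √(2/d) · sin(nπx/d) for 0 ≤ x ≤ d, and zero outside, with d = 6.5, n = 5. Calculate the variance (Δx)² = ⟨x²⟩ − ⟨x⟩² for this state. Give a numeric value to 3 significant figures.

Compute ⟨x⟩ and ⟨x²⟩ separately, then (Δx)² = ⟨x²⟩ − ⟨x⟩².
With sin²θ = (1 − cos2θ)/2 on 0 ≤ x ≤ d: ∫sin²(nπx/d) dx = d/2, ∫x·sin²(nπx/d) dx = d²/4, ∫x²·sin²(nπx/d) dx = d³·(1/6 − 1/(4n²π²)); higher powers xᵏ the same way, integrating xᵏ·cos(2nπx/d) by parts.
⟨x⟩ = 3.2500 and ⟨x²⟩ = 13.998.
(Δx)² = 13.998 − (3.2500)² = 3.4352.

3.44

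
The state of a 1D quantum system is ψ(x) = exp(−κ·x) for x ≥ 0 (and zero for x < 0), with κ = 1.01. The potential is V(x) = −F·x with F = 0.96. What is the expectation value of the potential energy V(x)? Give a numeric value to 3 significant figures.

⟨V⟩ = ∫ V(x)·|ψ|² dx / ∫|ψ|² dx.
Every integrand reduces to terms xʲ·e^(−2κx) on [0, ∞); use ∫₀^∞ xʲ·e^(−2κx) dx = j!/(2κ)^(j+1).
State is unnormalized: ∫|ψ|² dx = 0.49505, and ∫ψ*·V(x)·ψ dx = -0.23527, so ⟨V⟩ = -0.23527 / 0.49505.
⟨V⟩ = -0.47525.

-0.475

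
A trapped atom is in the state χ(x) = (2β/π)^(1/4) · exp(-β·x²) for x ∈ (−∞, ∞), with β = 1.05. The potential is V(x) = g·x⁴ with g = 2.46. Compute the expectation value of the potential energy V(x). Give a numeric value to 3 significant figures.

⟨V⟩ = ∫ V(x)·|χ|² dx.
Gaussian moments: ∫x^(2j)·e^(−2βx²) dx = (2j−1)!!/(4β)^j · √(π/(2β)), odd powers integrate to 0; here √(π/(2β)) = 1.2231.
⟨V⟩ = 0.41837.

0.418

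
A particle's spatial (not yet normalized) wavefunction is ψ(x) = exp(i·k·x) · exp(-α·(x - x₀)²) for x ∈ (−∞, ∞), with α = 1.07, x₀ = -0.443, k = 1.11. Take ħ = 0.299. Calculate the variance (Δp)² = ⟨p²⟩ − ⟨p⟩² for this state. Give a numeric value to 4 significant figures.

Compute ⟨p⟩ and ⟨p²⟩ separately; (Δp)² = ⟨p²⟩ − ⟨p⟩².
Gaussian moments (u = x − x₀): ∫u^(2j)·e^(−2αu²) du = (2j−1)!!/(4α)^j · √(π/(2α)), odd powers integrate to 0; here √(π/(2α)) = 1.2116. Derivatives: ψ′ = (ik − 2αu)·ψ, ψ″ = ((ik − 2αu)² − 2α)·ψ; the odd-in-u pieces drop out.
Normalization: ∫|ψ|² dx = 1.2116.
⟨p⟩ = 0.33189 and ⟨p²⟩ = 0.20581.
(Δp)² = 0.20581 − (0.33189)² = 0.095659.

0.09566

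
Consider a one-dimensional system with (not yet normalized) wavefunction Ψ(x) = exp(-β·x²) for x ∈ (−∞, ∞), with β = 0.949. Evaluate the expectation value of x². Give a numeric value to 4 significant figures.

⟨x²⟩ = ∫ x²·|Ψ|² dx / ∫|Ψ|² dx (integrals over the domain).
Gaussian moments: ∫x^(2j)·e^(−2βx²) dx = (2j−1)!!/(4β)^j · √(π/(2β)), odd powers integrate to 0; here √(π/(2β)) = 1.2866.
State is unnormalized: ∫|Ψ|² dx = 1.2866, and ∫Ψ*·x²·Ψ dx = 0.33892, so ⟨x²⟩ = 0.33892 / 1.2866.
⟨x²⟩ = 0.26344.

0.2634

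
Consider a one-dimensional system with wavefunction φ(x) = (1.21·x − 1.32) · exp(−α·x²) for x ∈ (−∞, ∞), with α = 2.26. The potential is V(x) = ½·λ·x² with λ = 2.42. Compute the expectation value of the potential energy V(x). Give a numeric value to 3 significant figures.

⟨V⟩ = ∫ V(x)·|φ|² dx / ∫|φ|² dx.
Expand each integrand as polynomial × e^(−2αx²) and use ∫x^(2j)·e^(−2αx²) dx = (2j−1)!!/(4α)^j · √(π/(2α)), odd powers → 0; here √(π/(2α)) = 0.83369.
State is unnormalized: ∫|φ|² dx = 1.5876, and ∫φ*·V(x)·φ dx = 0.24865, so ⟨V⟩ = 0.24865 / 1.5876.
⟨V⟩ = 0.15662.

0.157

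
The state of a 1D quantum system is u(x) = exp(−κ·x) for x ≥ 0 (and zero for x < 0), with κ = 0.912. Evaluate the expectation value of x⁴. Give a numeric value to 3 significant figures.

2.17

⟨x⁴⟩ = ∫ x⁴·|u|² dx / ∫|u|² dx (integrals over the domain).
Every integrand reduces to terms xʲ·e^(−2κx) on [0, ∞); use ∫₀^∞ xʲ·e^(−2κx) dx = j!/(2κ)^(j+1).
State is unnormalized: ∫|u|² dx = 0.54825, and ∫u*·x⁴·u dx = 1.1887, so ⟨x⁴⟩ = 1.1887 / 0.54825.
⟨x⁴⟩ = 2.1683.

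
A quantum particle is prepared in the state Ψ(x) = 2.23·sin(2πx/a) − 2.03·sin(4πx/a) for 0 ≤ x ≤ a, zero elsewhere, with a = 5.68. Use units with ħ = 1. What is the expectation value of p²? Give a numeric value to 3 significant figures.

p² Ψ = −ħ² d²Ψ/dx²; ⟨p²⟩ = −ħ² ∫ Ψ*·Ψ'' dx / ∫|Ψ|² dx.
d²/dx² sin(jπx/a) = −(jπ/a)²·sin(jπx/a); on 0 ≤ x ≤ a, ∫sin²(jπx/a) dx = a/2 and ∫sin(jπx/a)·sin(lπx/a) dx = 0 for j ≠ l, so only diagonal terms survive in ∫|Ψ|² and ∫Ψ·Ψ″; ∫Ψ·Ψ′ dx = [Ψ²/2] between the walls = 0.
State is unnormalized: ∫|Ψ|² dx = 25.826, and ∫Ψ*·(−ħ² Ψ'') dx = 74.566, so ⟨p²⟩ = 74.566 / 25.826.
⟨p²⟩ = 2.8872.

2.89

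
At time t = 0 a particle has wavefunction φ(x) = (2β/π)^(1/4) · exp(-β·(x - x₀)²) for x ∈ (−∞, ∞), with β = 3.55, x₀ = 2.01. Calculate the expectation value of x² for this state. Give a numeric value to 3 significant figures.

⟨x²⟩ = ∫ x²·|φ|² dx (integrals over the domain).
Gaussian moments (u = x − x₀): ∫u^(2j)·e^(−2βu²) du = (2j−1)!!/(4β)^j · √(π/(2β)), odd powers integrate to 0; here √(π/(2β)) = 0.66519.
⟨x²⟩ = 4.1105.

4.11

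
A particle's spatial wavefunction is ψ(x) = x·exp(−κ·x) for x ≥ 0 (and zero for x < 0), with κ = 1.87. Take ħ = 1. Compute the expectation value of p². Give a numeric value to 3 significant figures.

p² ψ = −ħ² d²ψ/dx²; ⟨p²⟩ = −ħ² ∫ ψ*·ψ'' dx / ∫|ψ|² dx.
Differentiate x·exp(−κ·x) with the product rule; every integrand then reduces to terms xʲ·e^(−2κx) on [0, ∞), with ∫₀^∞ xʲ·e^(−2κx) dx = j!/(2κ)^(j+1).
State is unnormalized: ∫|ψ|² dx = 0.038231, and ∫ψ*·(−ħ² ψ'') dx = 0.13369, so ⟨p²⟩ = 0.13369 / 0.038231.
⟨p²⟩ = 3.4969.

3.50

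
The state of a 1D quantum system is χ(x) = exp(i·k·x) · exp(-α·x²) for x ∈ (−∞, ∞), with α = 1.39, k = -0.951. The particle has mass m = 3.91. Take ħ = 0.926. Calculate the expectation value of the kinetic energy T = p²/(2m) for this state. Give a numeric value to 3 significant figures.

0.252

T = −(ħ²/2m) d²/dx², so ⟨T⟩ = −(ħ²/2m) ∫ χ*·χ'' dx / ∫|χ|² dx; with m = 3.91.
Gaussian moments: ∫x^(2j)·e^(−2αx²) dx = (2j−1)!!/(4α)^j · √(π/(2α)), odd powers integrate to 0; here √(π/(2α)) = 1.0630. Derivatives: χ′ = (ik − 2αx)·χ, χ″ = ((ik − 2αx)² − 2α)·χ; the odd-in-x pieces drop out.
State is unnormalized: ∫|χ|² dx = 1.0630, and ∫χ*·(−ħ²/2m · χ'') dx = 0.26745, so ⟨T⟩ = 0.26745 / 1.0630.
⟨T⟩ = 0.25158.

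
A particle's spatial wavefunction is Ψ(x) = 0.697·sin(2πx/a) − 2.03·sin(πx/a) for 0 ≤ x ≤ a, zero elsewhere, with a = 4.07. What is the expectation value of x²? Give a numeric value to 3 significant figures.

⟨x²⟩ = ∫ x²·|Ψ|² dx / ∫|Ψ|² dx (integrals over the domain).
On 0 ≤ x ≤ a (j ≠ l): ∫sin²(jπx/a) dx = a/2, ∫sin(jπx/a)·sin(lπx/a) dx = 0; diagonal moments ∫x·sin²(jπx/a) dx = a²/4, ∫x²·sin²(jπx/a) dx = a³·(1/6 − 1/(4j²π²)); cross terms ∫x·sin(jπx/a)·sin(lπx/a) dx = 0 for j + l even and −4jla²/(π²(j² − l²)²) for j + l odd, ∫x²·sin(jπx/a)·sin(lπx/a) dx = (−1)^(j+l)·4jla³/(π²(j² − l²)²); higher powers the same way via product-to-sum and parts.
State is unnormalized: ∫|Ψ|² dx = 9.3747, and ∫Ψ*·x²·Ψ dx = 61.701, so ⟨x²⟩ = 61.701 / 9.3747.
⟨x²⟩ = 6.5817.

6.58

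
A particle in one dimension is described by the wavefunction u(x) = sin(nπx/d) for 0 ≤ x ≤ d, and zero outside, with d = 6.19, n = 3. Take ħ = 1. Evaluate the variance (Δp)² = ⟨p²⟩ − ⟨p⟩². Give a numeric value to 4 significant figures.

Compute ⟨p⟩ and ⟨p²⟩ separately; (Δp)² = ⟨p²⟩ − ⟨p⟩².
d/dx sin(nπx/d) = (nπ/d)·cos(nπx/d) and d²/dx² sin(nπx/d) = −(nπ/d)²·sin(nπx/d); on 0 ≤ x ≤ d, ∫sin²(nπx/d) dx = d/2 and ∫sin(nπx/d)·cos(nπx/d) dx = 0.
Normalization: ∫|u|² dx = 3.0950.
⟨p⟩ = 0.0000 and ⟨p²⟩ = 2.3183.
(Δp)² = 2.3183 − (0.0000)² = 2.3183.

2.318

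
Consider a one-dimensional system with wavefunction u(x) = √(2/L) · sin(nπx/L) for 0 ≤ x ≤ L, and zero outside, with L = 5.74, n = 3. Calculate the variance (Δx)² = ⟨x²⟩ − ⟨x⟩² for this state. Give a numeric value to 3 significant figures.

Compute ⟨x⟩ and ⟨x²⟩ separately, then (Δx)² = ⟨x²⟩ − ⟨x⟩².
With sin²θ = (1 − cos2θ)/2 on 0 ≤ x ≤ L: ∫sin²(nπx/L) dx = L/2, ∫x·sin²(nπx/L) dx = L²/4, ∫x²·sin²(nπx/L) dx = L³·(1/6 − 1/(4n²π²)); higher powers xᵏ the same way, integrating xᵏ·cos(2nπx/L) by parts.
⟨x⟩ = 2.8700 and ⟨x²⟩ = 10.797.
(Δx)² = 10.797 − (2.8700)² = 2.5602.

2.56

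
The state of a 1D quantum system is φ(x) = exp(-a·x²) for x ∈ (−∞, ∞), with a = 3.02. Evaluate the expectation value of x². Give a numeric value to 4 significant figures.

⟨x²⟩ = ∫ x²·|φ|² dx / ∫|φ|² dx (integrals over the domain).
Gaussian moments: ∫x^(2j)·e^(−2ax²) dx = (2j−1)!!/(4a)^j · √(π/(2a)), odd powers integrate to 0; here √(π/(2a)) = 0.72120.
State is unnormalized: ∫|φ|² dx = 0.72120, and ∫φ*·x²·φ dx = 0.059702, so ⟨x²⟩ = 0.059702 / 0.72120.
⟨x²⟩ = 0.082781.

0.08278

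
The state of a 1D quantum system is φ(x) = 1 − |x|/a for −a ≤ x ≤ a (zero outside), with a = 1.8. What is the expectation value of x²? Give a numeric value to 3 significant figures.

0.324

⟨x²⟩ = ∫ x²·|φ|² dx / ∫|φ|² dx (integrals over the domain).
φ is even, so ∫ over [−a, a] = 2∫₀ᵃ with φ = 1 − x/a there: ∫₀ᵃ (1 − x/a)² dx = a/3, ∫₀ᵃ x²(1 − x/a)² dx = a³/30, ∫₀ᵃ x⁴(1 − x/a)² dx = a⁵/105.
State is unnormalized: ∫|φ|² dx = 1.2000, and ∫φ*·x²·φ dx = 0.38880, so ⟨x²⟩ = 0.38880 / 1.2000.
⟨x²⟩ = 0.32400.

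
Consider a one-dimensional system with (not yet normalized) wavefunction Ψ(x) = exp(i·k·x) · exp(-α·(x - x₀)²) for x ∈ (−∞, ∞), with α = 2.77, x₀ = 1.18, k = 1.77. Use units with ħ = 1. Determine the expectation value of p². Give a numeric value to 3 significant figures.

5.90

p² Ψ = −ħ² d²Ψ/dx²; ⟨p²⟩ = −ħ² ∫ Ψ*·Ψ'' dx / ∫|Ψ|² dx.
Gaussian moments (u = x − x₀): ∫u^(2j)·e^(−2αu²) du = (2j−1)!!/(4α)^j · √(π/(2α)), odd powers integrate to 0; here √(π/(2α)) = 0.75304. Derivatives: Ψ′ = (ik − 2αu)·Ψ, Ψ″ = ((ik − 2αu)² − 2α)·Ψ; the odd-in-u pieces drop out.
State is unnormalized: ∫|Ψ|² dx = 0.75304, and ∫Ψ*·(−ħ² Ψ'') dx = 4.4451, so ⟨p²⟩ = 4.4451 / 0.75304.
⟨p²⟩ = 5.9029.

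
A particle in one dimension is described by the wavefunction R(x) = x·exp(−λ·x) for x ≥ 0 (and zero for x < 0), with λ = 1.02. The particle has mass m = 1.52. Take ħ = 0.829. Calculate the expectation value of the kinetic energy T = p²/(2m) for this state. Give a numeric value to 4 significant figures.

0.2352

T = −(ħ²/2m) d²/dx², so ⟨T⟩ = −(ħ²/2m) ∫ R*·R'' dx / ∫|R|² dx; with m = 1.52.
Differentiate x·exp(−λ·x) with the product rule; every integrand then reduces to terms xʲ·e^(−2λx) on [0, ∞), with ∫₀^∞ xʲ·e^(−2λx) dx = j!/(2λ)^(j+1).
State is unnormalized: ∫|R|² dx = 0.23558, and ∫R*·(−ħ²/2m · R'') dx = 0.055408, so ⟨T⟩ = 0.055408 / 0.23558.
⟨T⟩ = 0.23520.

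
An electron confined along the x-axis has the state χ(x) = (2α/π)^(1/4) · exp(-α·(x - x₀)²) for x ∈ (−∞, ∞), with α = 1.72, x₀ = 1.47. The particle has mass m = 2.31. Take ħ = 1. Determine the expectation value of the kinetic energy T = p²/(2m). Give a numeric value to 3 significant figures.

T = −(ħ²/2m) d²/dx², so ⟨T⟩ = −(ħ²/2m) ∫ χ*·χ'' dx; with m = 2.31.
Gaussian moments (u = x − x₀): ∫u^(2j)·e^(−2αu²) du = (2j−1)!!/(4α)^j · √(π/(2α)), odd powers integrate to 0; here √(π/(2α)) = 0.95564. Derivatives: d/dx e^(−αu²) = −2αu·e^(−αu²), d²/dx² e^(−αu²) = (4α²u² − 2α)·e^(−αu²).
⟨T⟩ = 0.37229.

0.372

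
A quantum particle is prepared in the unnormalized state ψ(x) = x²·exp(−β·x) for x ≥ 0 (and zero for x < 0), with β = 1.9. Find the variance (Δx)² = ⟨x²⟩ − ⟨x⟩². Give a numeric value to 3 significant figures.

0.346

Compute ⟨x⟩ and ⟨x²⟩ separately, then (Δx)² = ⟨x²⟩ − ⟨x⟩².
Every integrand reduces to terms xʲ·e^(−2βx) on [0, ∞); use ∫₀^∞ xʲ·e^(−2βx) dx = j!/(2β)^(j+1).
Normalization: ∫|ψ|² dx = 0.030290.
⟨x⟩ = 1.3158 and ⟨x²⟩ = 2.0776.
(Δx)² = 2.0776 − (1.3158)² = 0.34626.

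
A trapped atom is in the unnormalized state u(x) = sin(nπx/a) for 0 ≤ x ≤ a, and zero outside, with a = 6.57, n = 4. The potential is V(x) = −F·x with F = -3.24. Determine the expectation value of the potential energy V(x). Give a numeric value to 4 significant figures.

10.64

⟨V⟩ = ∫ V(x)·|u|² dx / ∫|u|² dx.
With sin²θ = (1 − cos2θ)/2 on 0 ≤ x ≤ a: ∫sin²(nπx/a) dx = a/2, ∫x·sin²(nπx/a) dx = a²/4, ∫x²·sin²(nπx/a) dx = a³·(1/6 − 1/(4n²π²)); higher powers xᵏ the same way, integrating xᵏ·cos(2nπx/a) by parts.
State is unnormalized: ∫|u|² dx = 3.2850, and ∫u*·V(x)·u dx = 34.964, so ⟨V⟩ = 34.964 / 3.2850.
⟨V⟩ = 10.643.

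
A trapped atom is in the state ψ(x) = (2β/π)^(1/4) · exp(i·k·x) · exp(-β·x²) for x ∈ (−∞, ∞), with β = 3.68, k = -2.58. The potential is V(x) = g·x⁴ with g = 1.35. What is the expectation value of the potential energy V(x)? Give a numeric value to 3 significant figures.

0.0187

⟨V⟩ = ∫ V(x)·|ψ|² dx.
Gaussian moments: ∫x^(2j)·e^(−2βx²) dx = (2j−1)!!/(4β)^j · √(π/(2β)), odd powers integrate to 0; here √(π/(2β)) = 0.65334.
⟨V⟩ = 0.018691.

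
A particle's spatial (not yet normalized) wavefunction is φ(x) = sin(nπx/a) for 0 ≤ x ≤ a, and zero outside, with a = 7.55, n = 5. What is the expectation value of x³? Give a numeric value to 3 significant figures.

106.

⟨x³⟩ = ∫ x³·|φ|² dx / ∫|φ|² dx (integrals over the domain).
With sin²θ = (1 − cos2θ)/2 on 0 ≤ x ≤ a: ∫sin²(nπx/a) dx = a/2, ∫x·sin²(nπx/a) dx = a²/4, ∫x²·sin²(nπx/a) dx = a³·(1/6 − 1/(4n²π²)); higher powers xᵏ the same way, integrating xᵏ·cos(2nπx/a) by parts.
State is unnormalized: ∫|φ|² dx = 3.7750, and ∫φ*·x³·φ dx = 401.22, so ⟨x³⟩ = 401.22 / 3.7750.
⟨x³⟩ = 106.28.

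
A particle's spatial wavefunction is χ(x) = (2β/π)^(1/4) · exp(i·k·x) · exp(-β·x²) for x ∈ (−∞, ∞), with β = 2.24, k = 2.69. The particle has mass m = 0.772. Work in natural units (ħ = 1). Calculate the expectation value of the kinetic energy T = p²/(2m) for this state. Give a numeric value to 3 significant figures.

T = −(ħ²/2m) d²/dx², so ⟨T⟩ = −(ħ²/2m) ∫ χ*·χ'' dx; with m = 0.772.
Gaussian moments: ∫x^(2j)·e^(−2βx²) dx = (2j−1)!!/(4β)^j · √(π/(2β)), odd powers integrate to 0; here √(π/(2β)) = 0.83741. Derivatives: χ′ = (ik − 2βx)·χ, χ″ = ((ik − 2βx)² − 2β)·χ; the odd-in-x pieces drop out.
⟨T⟩ = 6.1374.

6.14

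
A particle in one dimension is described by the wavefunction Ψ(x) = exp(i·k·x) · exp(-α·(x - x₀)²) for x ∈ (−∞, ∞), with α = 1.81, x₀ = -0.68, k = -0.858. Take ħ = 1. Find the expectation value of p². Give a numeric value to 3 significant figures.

2.55

p² Ψ = −ħ² d²Ψ/dx²; ⟨p²⟩ = −ħ² ∫ Ψ*·Ψ'' dx / ∫|Ψ|² dx.
Gaussian moments (u = x − x₀): ∫u^(2j)·e^(−2αu²) du = (2j−1)!!/(4α)^j · √(π/(2α)), odd powers integrate to 0; here √(π/(2α)) = 0.93158. Derivatives: Ψ′ = (ik − 2αu)·Ψ, Ψ″ = ((ik − 2αu)² − 2α)·Ψ; the odd-in-u pieces drop out.
State is unnormalized: ∫|Ψ|² dx = 0.93158, and ∫Ψ*·(−ħ² Ψ'') dx = 2.3720, so ⟨p²⟩ = 2.3720 / 0.93158.
⟨p²⟩ = 2.5462.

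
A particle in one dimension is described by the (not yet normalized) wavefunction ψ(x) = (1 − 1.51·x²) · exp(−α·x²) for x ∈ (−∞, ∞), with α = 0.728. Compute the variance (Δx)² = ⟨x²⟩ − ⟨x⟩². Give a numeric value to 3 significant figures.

0.858

Compute ⟨x⟩ and ⟨x²⟩ separately, then (Δx)² = ⟨x²⟩ − ⟨x⟩².
Expand each integrand as polynomial × e^(−2αx²) and use ∫x^(2j)·e^(−2αx²) dx = (2j−1)!!/(4α)^j · √(π/(2α)), odd powers → 0; here √(π/(2α)) = 1.4689.
Normalization: ∫|ψ|² dx = 1.1304.
⟨x⟩ = 0.0000 and ⟨x²⟩ = 0.85768.
(Δx)² = 0.85768 − (0.0000)² = 0.85768.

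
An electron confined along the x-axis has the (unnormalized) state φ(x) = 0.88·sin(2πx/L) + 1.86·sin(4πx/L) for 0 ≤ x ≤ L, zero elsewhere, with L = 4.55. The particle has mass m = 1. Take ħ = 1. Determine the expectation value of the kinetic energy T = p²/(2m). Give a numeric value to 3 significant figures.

3.29

T = −(ħ²/2m) d²/dx², so ⟨T⟩ = −(ħ²/2m) ∫ φ*·φ'' dx / ∫|φ|² dx; with m = 1.
d²/dx² sin(jπx/L) = −(jπ/L)²·sin(jπx/L); on 0 ≤ x ≤ L, ∫sin²(jπx/L) dx = L/2 and ∫sin(jπx/L)·sin(lπx/L) dx = 0 for j ≠ l, so only diagonal terms survive in ∫|φ|² and ∫φ·φ″; ∫φ·φ′ dx = [φ²/2] between the walls = 0.
State is unnormalized: ∫|φ|² dx = 9.6324, and ∫φ*·(−ħ²/2m · φ'') dx = 31.697, so ⟨T⟩ = 31.697 / 9.6324.
⟨T⟩ = 3.2907.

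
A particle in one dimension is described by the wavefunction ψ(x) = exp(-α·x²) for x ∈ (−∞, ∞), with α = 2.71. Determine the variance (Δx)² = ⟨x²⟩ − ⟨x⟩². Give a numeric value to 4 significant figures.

Compute ⟨x⟩ and ⟨x²⟩ separately, then (Δx)² = ⟨x²⟩ − ⟨x⟩².
Gaussian moments: ∫x^(2j)·e^(−2αx²) dx = (2j−1)!!/(4α)^j · √(π/(2α)), odd powers integrate to 0; here √(π/(2α)) = 0.76133.
Normalization: ∫|ψ|² dx = 0.76133.
⟨x⟩ = 0.0000 and ⟨x²⟩ = 0.092251.
(Δx)² = 0.092251 − (0.0000)² = 0.092251.

0.09225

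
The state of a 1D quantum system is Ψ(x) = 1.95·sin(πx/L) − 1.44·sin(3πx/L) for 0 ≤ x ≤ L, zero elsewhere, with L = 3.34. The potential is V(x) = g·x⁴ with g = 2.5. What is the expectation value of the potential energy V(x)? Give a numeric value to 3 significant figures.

25.4

⟨V⟩ = ∫ V(x)·|Ψ|² dx / ∫|Ψ|² dx.
On 0 ≤ x ≤ L (j ≠ l): ∫sin²(jπx/L) dx = L/2, ∫sin(jπx/L)·sin(lπx/L) dx = 0; diagonal moments ∫x·sin²(jπx/L) dx = L²/4, ∫x²·sin²(jπx/L) dx = L³·(1/6 − 1/(4j²π²)); cross terms ∫x·sin(jπx/L)·sin(lπx/L) dx = 0 for j + l even and −4jlL²/(π²(j² − l²)²) for j + l odd, ∫x²·sin(jπx/L)·sin(lπx/L) dx = (−1)^(j+l)·4jlL³/(π²(j² − l²)²); higher powers the same way via product-to-sum and parts.
State is unnormalized: ∫|Ψ|² dx = 9.8131, and ∫Ψ*·V(x)·Ψ dx = 249.32, so ⟨V⟩ = 249.32 / 9.8131.
⟨V⟩ = 25.407.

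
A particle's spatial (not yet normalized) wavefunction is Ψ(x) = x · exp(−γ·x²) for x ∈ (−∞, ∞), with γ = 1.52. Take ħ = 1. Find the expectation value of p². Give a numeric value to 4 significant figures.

4.560

p² Ψ = −ħ² d²Ψ/dx²; ⟨p²⟩ = −ħ² ∫ Ψ*·Ψ'' dx / ∫|Ψ|² dx.
Expand each integrand as polynomial × e^(−2γx²) and use ∫x^(2j)·e^(−2γx²) dx = (2j−1)!!/(4γ)^j · √(π/(2γ)), odd powers → 0; here √(π/(2γ)) = 1.0166. Differentiate with the product rule, d/dx e^(−γx²) = −2γx·e^(−γx²).
State is unnormalized: ∫|Ψ|² dx = 0.16720, and ∫Ψ*·(−ħ² Ψ'') dx = 0.76243, so ⟨p²⟩ = 0.76243 / 0.16720.
⟨p²⟩ = 4.5600.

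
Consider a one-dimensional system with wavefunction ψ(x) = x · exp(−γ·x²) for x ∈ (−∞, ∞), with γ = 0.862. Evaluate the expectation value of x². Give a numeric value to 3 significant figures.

0.870

⟨x²⟩ = ∫ x²·|ψ|² dx / ∫|ψ|² dx (integrals over the domain).
Expand each integrand as polynomial × e^(−2γx²) and use ∫x^(2j)·e^(−2γx²) dx = (2j−1)!!/(4γ)^j · √(π/(2γ)), odd powers → 0; here √(π/(2γ)) = 1.3499.
State is unnormalized: ∫|ψ|² dx = 0.39151, and ∫ψ*·x²·ψ dx = 0.34064, so ⟨x²⟩ = 0.34064 / 0.39151.
⟨x²⟩ = 0.87007.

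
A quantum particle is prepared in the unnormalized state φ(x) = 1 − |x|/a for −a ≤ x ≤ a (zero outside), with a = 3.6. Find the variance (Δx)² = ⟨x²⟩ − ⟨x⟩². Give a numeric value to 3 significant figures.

1.30

Compute ⟨x⟩ and ⟨x²⟩ separately, then (Δx)² = ⟨x²⟩ − ⟨x⟩².
φ is even, so ∫ over [−a, a] = 2∫₀ᵃ with φ = 1 − x/a there: ∫₀ᵃ (1 − x/a)² dx = a/3, ∫₀ᵃ x²(1 − x/a)² dx = a³/30, ∫₀ᵃ x⁴(1 − x/a)² dx = a⁵/105.
Normalization: ∫|φ|² dx = 2.4000.
⟨x⟩ = 0.0000 and ⟨x²⟩ = 1.2960.
(Δx)² = 1.2960 − (0.0000)² = 1.2960.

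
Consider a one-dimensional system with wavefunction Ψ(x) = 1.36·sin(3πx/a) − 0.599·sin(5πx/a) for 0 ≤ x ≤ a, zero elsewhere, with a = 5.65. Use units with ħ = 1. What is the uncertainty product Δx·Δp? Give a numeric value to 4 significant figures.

2.225

Δx = √(⟨x²⟩−⟨x⟩²), Δp = √(⟨p²⟩−⟨p⟩²).
On 0 ≤ x ≤ a (j ≠ l): ∫sin²(jπx/a) dx = a/2, ∫sin(jπx/a)·sin(lπx/a) dx = 0; diagonal moments ∫x·sin²(jπx/a) dx = a²/4, ∫x²·sin²(jπx/a) dx = a³·(1/6 − 1/(4j²π²)); cross terms ∫x·sin(jπx/a)·sin(lπx/a) dx = 0 for j + l even and −4jla²/(π²(j² − l²)²) for j + l odd, ∫x²·sin(jπx/a)·sin(lπx/a) dx = (−1)^(j+l)·4jla³/(π²(j² − l²)²); higher powers the same way via product-to-sum and parts. d²/dx² sin(jπx/a) = −(jπ/a)²·sin(jπx/a); on 0 ≤ x ≤ a, ∫sin²(jπx/a) dx = a/2 and ∫sin(jπx/a)·sin(lπx/a) dx = 0 for j ≠ l, so only diagonal terms survive in ∫|Ψ|² and ∫Ψ·Ψ″; ∫Ψ·Ψ′ dx = [Ψ²/2] between the walls = 0.
Normalization: ∫|Ψ|² dx = 6.2387.
⟨x⟩ = 2.8250, ⟨x²⟩ = 9.3613 ⇒ Δx = 1.1750.
⟨p⟩ = 0.0000, ⟨p²⟩ = 3.5863 ⇒ Δp = 1.8937.
Δx·Δp = 2.2252.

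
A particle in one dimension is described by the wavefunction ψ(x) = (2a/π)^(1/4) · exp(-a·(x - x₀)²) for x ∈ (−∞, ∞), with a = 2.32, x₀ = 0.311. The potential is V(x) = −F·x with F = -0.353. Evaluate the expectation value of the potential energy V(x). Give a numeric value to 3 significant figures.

0.110

⟨V⟩ = ∫ V(x)·|ψ|² dx.
Gaussian moments (u = x − x₀): ∫u^(2j)·e^(−2au²) du = (2j−1)!!/(4a)^j · √(π/(2a)), odd powers integrate to 0; here √(π/(2a)) = 0.82284.
⟨V⟩ = 0.10978.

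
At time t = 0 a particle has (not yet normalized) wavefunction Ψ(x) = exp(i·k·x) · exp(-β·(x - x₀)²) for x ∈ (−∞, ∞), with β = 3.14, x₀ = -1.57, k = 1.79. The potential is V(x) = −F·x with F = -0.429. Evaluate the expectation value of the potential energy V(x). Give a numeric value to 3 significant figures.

-0.674

⟨V⟩ = ∫ V(x)·|Ψ|² dx / ∫|Ψ|² dx.
Gaussian moments (u = x − x₀): ∫u^(2j)·e^(−2βu²) du = (2j−1)!!/(4β)^j · √(π/(2β)), odd powers integrate to 0; here √(π/(2β)) = 0.70729.
State is unnormalized: ∫|Ψ|² dx = 0.70729, and ∫Ψ*·V(x)·Ψ dx = -0.47638, so ⟨V⟩ = -0.47638 / 0.70729.
⟨V⟩ = -0.67353.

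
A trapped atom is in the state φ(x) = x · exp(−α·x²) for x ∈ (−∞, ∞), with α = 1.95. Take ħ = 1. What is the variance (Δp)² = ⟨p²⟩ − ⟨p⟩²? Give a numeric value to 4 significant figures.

5.850

Compute ⟨p⟩ and ⟨p²⟩ separately; (Δp)² = ⟨p²⟩ − ⟨p⟩².
Expand each integrand as polynomial × e^(−2αx²) and use ∫x^(2j)·e^(−2αx²) dx = (2j−1)!!/(4α)^j · √(π/(2α)), odd powers → 0; here √(π/(2α)) = 0.89752. Differentiate with the product rule, d/dx e^(−αx²) = −2αx·e^(−αx²).
Normalization: ∫|φ|² dx = 0.11507.
⟨p⟩ = 0.0000 and ⟨p²⟩ = 5.8500.
(Δp)² = 5.8500 − (0.0000)² = 5.8500.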